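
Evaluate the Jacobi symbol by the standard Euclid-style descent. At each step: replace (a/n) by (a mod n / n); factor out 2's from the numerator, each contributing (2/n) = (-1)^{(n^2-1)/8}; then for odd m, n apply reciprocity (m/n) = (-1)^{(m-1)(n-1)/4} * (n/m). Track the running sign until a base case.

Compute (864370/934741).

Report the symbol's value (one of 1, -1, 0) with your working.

-1

864370 = 2^1·432185; (2/934741) = -1 since 934741 mod 8 = 5, so (864370/934741) = (-1)^1·(432185/934741); sign now -1
reciprocity: (432185/934741) = +1·(934741/432185) since 432185 mod 4 = 1, 934741 mod 4 = 1; sign now -1
(934741/432185) = (70371/432185)   [reduce mod 432185]
reciprocity: (70371/432185) = +1·(432185/70371) since 70371 mod 4 = 3, 432185 mod 4 = 1; sign now -1
(432185/70371) = (9959/70371)   [reduce mod 70371]
reciprocity: (9959/70371) = -1·(70371/9959) since 9959 mod 4 = 3, 70371 mod 4 = 3; sign now +1
(70371/9959) = (658/9959)   [reduce mod 9959]
658 = 2^1·329; (2/9959) = +1 since 9959 mod 8 = 7, so (658/9959) = (+1)^1·(329/9959); sign now +1
reciprocity: (329/9959) = +1·(9959/329) since 329 mod 4 = 1, 9959 mod 4 = 3; sign now +1
(9959/329) = (89/329)   [reduce mod 329]
reciprocity: (89/329) = +1·(329/89) since 89 mod 4 = 1, 329 mod 4 = 1; sign now +1
(329/89) = (62/89)   [reduce mod 89]
62 = 2^1·31; (2/89) = +1 since 89 mod 8 = 1, so (62/89) = (+1)^1·(31/89); sign now +1
reciprocity: (31/89) = +1·(89/31) since 31 mod 4 = 3, 89 mod 4 = 1; sign now +1
(89/31) = (27/31)   [reduce mod 31]
reciprocity: (27/31) = -1·(31/27) since 27 mod 4 = 3, 31 mod 4 = 3; sign now -1
(31/27) = (4/27)   [reduce mod 27]
4 = 2^2·1; (2/27) = -1 since 27 mod 8 = 3, so (4/27) = (-1)^2·(1/27); sign now -1
(1/27) = 1; final value = sign = -1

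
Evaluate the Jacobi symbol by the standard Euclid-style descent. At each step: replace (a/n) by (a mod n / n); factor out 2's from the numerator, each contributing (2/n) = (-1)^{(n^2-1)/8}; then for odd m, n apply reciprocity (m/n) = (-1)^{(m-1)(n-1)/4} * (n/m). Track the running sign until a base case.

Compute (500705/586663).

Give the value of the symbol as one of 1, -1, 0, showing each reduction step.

-1

flip (500705/586663) -> (586663/500705): both odd, 500705 mod 4 = 1, 586663 mod 4 = 3, so the flip contributes +1; sign now +1
(586663/500705): 586663 mod 500705 = 85958, so (586663/500705) = (85958/500705)
factor out 2^1: 85958 = 2^1·42979; with 500705 mod 8 = 1, (2/500705) = +1; sign now +1; continue with (42979/500705)
flip (42979/500705) -> (500705/42979): both odd, 42979 mod 4 = 3, 500705 mod 4 = 1, so the flip contributes +1; sign now +1
(500705/42979): 500705 mod 42979 = 27936, so (500705/42979) = (27936/42979)
factor out 2^5: 27936 = 2^5·873; with 42979 mod 8 = 3, (2/42979) = -1; sign now -1; continue with (873/42979)
flip (873/42979) -> (42979/873): both odd, 873 mod 4 = 1, 42979 mod 4 = 3, so the flip contributes +1; sign now -1
(42979/873): 42979 mod 873 = 202, so (42979/873) = (202/873)
factor out 2^1: 202 = 2^1·101; with 873 mod 8 = 1, (2/873) = +1; sign now -1; continue with (101/873)
flip (101/873) -> (873/101): both odd, 101 mod 4 = 1, 873 mod 4 = 1, so the flip contributes +1; sign now -1
(873/101): 873 mod 101 = 65, so (873/101) = (65/101)
flip (65/101) -> (101/65): both odd, 65 mod 4 = 1, 101 mod 4 = 1, so the flip contributes +1; sign now -1
(101/65): 101 mod 65 = 36, so (101/65) = (36/65)
factor out 2^2: 36 = 2^2·9; with 65 mod 8 = 1, (2/65) = +1; sign now -1; continue with (9/65)
flip (9/65) -> (65/9): both odd, 9 mod 4 = 1, 65 mod 4 = 1, so the flip contributes +1; sign now -1
(65/9): 65 mod 9 = 2, so (65/9) = (2/9)
factor out 2^1: 2 = 2^1·1; with 9 mod 8 = 1, (2/9) = +1; sign now -1; continue with (1/9)
reached (1/9) = 1, so the symbol is -1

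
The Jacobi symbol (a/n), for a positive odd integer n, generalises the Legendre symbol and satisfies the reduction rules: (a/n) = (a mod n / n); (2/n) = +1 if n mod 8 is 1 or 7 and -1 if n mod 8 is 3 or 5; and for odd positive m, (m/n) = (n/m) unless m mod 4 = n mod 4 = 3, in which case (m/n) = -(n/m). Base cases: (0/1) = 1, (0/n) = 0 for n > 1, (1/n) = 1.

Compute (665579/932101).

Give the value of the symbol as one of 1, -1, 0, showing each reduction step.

reciprocity: (665579/932101) = +1·(932101/665579) since 665579 mod 4 = 3, 932101 mod 4 = 1; sign now +1
(932101/665579) = (266522/665579)   [reduce mod 665579]
266522 = 2^1·133261; (2/665579) = -1 since 665579 mod 8 = 3, so (266522/665579) = (-1)^1·(133261/665579); sign now -1
reciprocity: (133261/665579) = +1·(665579/133261) since 133261 mod 4 = 1, 665579 mod 4 = 3; sign now -1
(665579/133261) = (132535/133261)   [reduce mod 133261]
reciprocity: (132535/133261) = +1·(133261/132535) since 132535 mod 4 = 3, 133261 mod 4 = 1; sign now -1
(133261/132535) = (726/132535)   [reduce mod 132535]
726 = 2^1·363; (2/132535) = +1 since 132535 mod 8 = 7, so (726/132535) = (+1)^1·(363/132535); sign now -1
reciprocity: (363/132535) = -1·(132535/363) since 363 mod 4 = 3, 132535 mod 4 = 3; sign now +1
(132535/363) = (40/363)   [reduce mod 363]
40 = 2^3·5; (2/363) = -1 since 363 mod 8 = 3, so (40/363) = (-1)^3·(5/363); sign now -1
reciprocity: (5/363) = +1·(363/5) since 5 mod 4 = 1, 363 mod 4 = 3; sign now -1
(363/5) = (3/5)   [reduce mod 5]
reciprocity: (3/5) = +1·(5/3) since 3 mod 4 = 3, 5 mod 4 = 1; sign now -1
(5/3) = (2/3)   [reduce mod 3]
2 = 2^1·1; (2/3) = -1 since 3 mod 8 = 3, so (2/3) = (-1)^1·(1/3); sign now +1
(1/3) = 1; final value = sign = +1

1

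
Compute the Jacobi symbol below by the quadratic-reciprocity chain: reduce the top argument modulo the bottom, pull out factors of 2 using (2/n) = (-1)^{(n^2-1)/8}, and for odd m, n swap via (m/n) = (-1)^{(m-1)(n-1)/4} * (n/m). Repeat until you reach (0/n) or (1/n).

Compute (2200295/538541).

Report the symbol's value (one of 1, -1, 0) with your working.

(2200295/538541) = (46131/538541)   [reduce mod 538541]
reciprocity: (46131/538541) = +1·(538541/46131) since 46131 mod 4 = 3, 538541 mod 4 = 1; sign now +1
(538541/46131) = (31100/46131)   [reduce mod 46131]
31100 = 2^2·7775; (2/46131) = -1 since 46131 mod 8 = 3, so (31100/46131) = (-1)^2·(7775/46131); sign now +1
reciprocity: (7775/46131) = -1·(46131/7775) since 7775 mod 4 = 3, 46131 mod 4 = 3; sign now -1
(46131/7775) = (7256/7775)   [reduce mod 7775]
7256 = 2^3·907; (2/7775) = +1 since 7775 mod 8 = 7, so (7256/7775) = (+1)^3·(907/7775); sign now -1
reciprocity: (907/7775) = -1·(7775/907) since 907 mod 4 = 3, 7775 mod 4 = 3; sign now +1
(7775/907) = (519/907)   [reduce mod 907]
reciprocity: (519/907) = -1·(907/519) since 519 mod 4 = 3, 907 mod 4 = 3; sign now -1
(907/519) = (388/519)   [reduce mod 519]
388 = 2^2·97; (2/519) = +1 since 519 mod 8 = 7, so (388/519) = (+1)^2·(97/519); sign now -1
reciprocity: (97/519) = +1·(519/97) since 97 mod 4 = 1, 519 mod 4 = 3; sign now -1
(519/97) = (34/97)   [reduce mod 97]
34 = 2^1·17; (2/97) = +1 since 97 mod 8 = 1, so (34/97) = (+1)^1·(17/97); sign now -1
reciprocity: (17/97) = +1·(97/17) since 17 mod 4 = 1, 97 mod 4 = 1; sign now -1
(97/17) = (12/17)   [reduce mod 17]
12 = 2^2·3; (2/17) = +1 since 17 mod 8 = 1, so (12/17) = (+1)^2·(3/17); sign now -1
reciprocity: (3/17) = +1·(17/3) since 3 mod 4 = 3, 17 mod 4 = 1; sign now -1
(17/3) = (2/3)   [reduce mod 3]
2 = 2^1·1; (2/3) = -1 since 3 mod 8 = 3, so (2/3) = (-1)^1·(1/3); sign now +1
(1/3) = 1; final value = sign = +1

1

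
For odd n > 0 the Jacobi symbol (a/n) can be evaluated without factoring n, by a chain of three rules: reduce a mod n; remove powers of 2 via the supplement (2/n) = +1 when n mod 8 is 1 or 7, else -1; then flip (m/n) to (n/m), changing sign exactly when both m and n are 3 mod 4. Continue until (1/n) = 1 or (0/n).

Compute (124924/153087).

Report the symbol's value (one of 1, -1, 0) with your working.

124924 = 2^2·31231; (2/153087) = +1 since 153087 mod 8 = 7, so (124924/153087) = (+1)^2·(31231/153087); sign now +1
reciprocity: (31231/153087) = -1·(153087/31231) since 31231 mod 4 = 3, 153087 mod 4 = 3; sign now -1
(153087/31231) = (28163/31231)   [reduce mod 31231]
reciprocity: (28163/31231) = -1·(31231/28163) since 28163 mod 4 = 3, 31231 mod 4 = 3; sign now +1
(31231/28163) = (3068/28163)   [reduce mod 28163]
3068 = 2^2·767; (2/28163) = -1 since 28163 mod 8 = 3, so (3068/28163) = (-1)^2·(767/28163); sign now +1
reciprocity: (767/28163) = -1·(28163/767) since 767 mod 4 = 3, 28163 mod 4 = 3; sign now -1
(28163/767) = (551/767)   [reduce mod 767]
reciprocity: (551/767) = -1·(767/551) since 551 mod 4 = 3, 767 mod 4 = 3; sign now +1
(767/551) = (216/551)   [reduce mod 551]
216 = 2^3·27; (2/551) = +1 since 551 mod 8 = 7, so (216/551) = (+1)^3·(27/551); sign now +1
reciprocity: (27/551) = -1·(551/27) since 27 mod 4 = 3, 551 mod 4 = 3; sign now -1
(551/27) = (11/27)   [reduce mod 27]
reciprocity: (11/27) = -1·(27/11) since 11 mod 4 = 3, 27 mod 4 = 3; sign now +1
(27/11) = (5/11)   [reduce mod 11]
reciprocity: (5/11) = +1·(11/5) since 5 mod 4 = 1, 11 mod 4 = 3; sign now +1
(11/5) = (1/5)   [reduce mod 5]
(1/5) = 1; final value = sign = +1

1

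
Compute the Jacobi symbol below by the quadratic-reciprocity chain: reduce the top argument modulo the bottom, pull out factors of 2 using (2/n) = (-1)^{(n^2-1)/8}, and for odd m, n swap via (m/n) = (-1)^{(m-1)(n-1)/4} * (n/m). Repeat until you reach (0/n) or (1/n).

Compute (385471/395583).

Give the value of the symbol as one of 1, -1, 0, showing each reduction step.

flip (385471/395583) -> (395583/385471): both odd, 385471 mod 4 = 3, 395583 mod 4 = 3, so the flip contributes -1; sign now -1
(395583/385471): 395583 mod 385471 = 10112, so (395583/385471) = (10112/385471)
factor out 2^7: 10112 = 2^7·79; with 385471 mod 8 = 7, (2/385471) = +1; sign now -1; continue with (79/385471)
flip (79/385471) -> (385471/79): both odd, 79 mod 4 = 3, 385471 mod 4 = 3, so the flip contributes -1; sign now +1
(385471/79): 385471 mod 79 = 30, so (385471/79) = (30/79)
factor out 2^1: 30 = 2^1·15; with 79 mod 8 = 7, (2/79) = +1; sign now +1; continue with (15/79)
flip (15/79) -> (79/15): both odd, 15 mod 4 = 3, 79 mod 4 = 3, so the flip contributes -1; sign now -1
(79/15): 79 mod 15 = 4, so (79/15) = (4/15)
factor out 2^2: 4 = 2^2·1; with 15 mod 8 = 7, (2/15) = +1; sign now -1; continue with (1/15)
reached (1/15) = 1, so the symbol is -1

-1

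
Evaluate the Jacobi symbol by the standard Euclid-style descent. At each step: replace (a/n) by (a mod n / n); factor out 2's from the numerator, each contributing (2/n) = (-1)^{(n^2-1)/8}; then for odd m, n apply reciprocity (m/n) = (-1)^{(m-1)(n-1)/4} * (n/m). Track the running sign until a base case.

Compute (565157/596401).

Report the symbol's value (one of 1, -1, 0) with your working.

reciprocity: (565157/596401) = +1·(596401/565157) since 565157 mod 4 = 1, 596401 mod 4 = 1; sign now +1
(596401/565157) = (31244/565157)   [reduce mod 565157]
31244 = 2^2·7811; (2/565157) = -1 since 565157 mod 8 = 5, so (31244/565157) = (-1)^2·(7811/565157); sign now +1
reciprocity: (7811/565157) = +1·(565157/7811) since 7811 mod 4 = 3, 565157 mod 4 = 1; sign now +1
(565157/7811) = (2765/7811)   [reduce mod 7811]
reciprocity: (2765/7811) = +1·(7811/2765) since 2765 mod 4 = 1, 7811 mod 4 = 3; sign now +1
(7811/2765) = (2281/2765)   [reduce mod 2765]
reciprocity: (2281/2765) = +1·(2765/2281) since 2281 mod 4 = 1, 2765 mod 4 = 1; sign now +1
(2765/2281) = (484/2281)   [reduce mod 2281]
484 = 2^2·121; (2/2281) = +1 since 2281 mod 8 = 1, so (484/2281) = (+1)^2·(121/2281); sign now +1
reciprocity: (121/2281) = +1·(2281/121) since 121 mod 4 = 1, 2281 mod 4 = 1; sign now +1
(2281/121) = (103/121)   [reduce mod 121]
reciprocity: (103/121) = +1·(121/103) since 103 mod 4 = 3, 121 mod 4 = 1; sign now +1
(121/103) = (18/103)   [reduce mod 103]
18 = 2^1·9; (2/103) = +1 since 103 mod 8 = 7, so (18/103) = (+1)^1·(9/103); sign now +1
reciprocity: (9/103) = +1·(103/9) since 9 mod 4 = 1, 103 mod 4 = 3; sign now +1
(103/9) = (4/9)   [reduce mod 9]
4 = 2^2·1; (2/9) = +1 since 9 mod 8 = 1, so (4/9) = (+1)^2·(1/9); sign now +1
(1/9) = 1; final value = sign = +1

1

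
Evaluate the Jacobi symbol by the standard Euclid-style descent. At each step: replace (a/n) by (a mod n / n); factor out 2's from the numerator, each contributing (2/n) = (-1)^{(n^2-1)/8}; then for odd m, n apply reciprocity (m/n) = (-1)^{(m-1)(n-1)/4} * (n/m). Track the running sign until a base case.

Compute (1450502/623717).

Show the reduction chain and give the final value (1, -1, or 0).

-1

(1450502/623717): 1450502 mod 623717 = 203068, so (1450502/623717) = (203068/623717)
factor out 2^2: 203068 = 2^2·50767; with 623717 mod 8 = 5, (2/623717) = -1; sign now +1; continue with (50767/623717)
flip (50767/623717) -> (623717/50767): both odd, 50767 mod 4 = 3, 623717 mod 4 = 1, so the flip contributes +1; sign now +1
(623717/50767): 623717 mod 50767 = 14513, so (623717/50767) = (14513/50767)
flip (14513/50767) -> (50767/14513): both odd, 14513 mod 4 = 1, 50767 mod 4 = 3, so the flip contributes +1; sign now +1
(50767/14513): 50767 mod 14513 = 7228, so (50767/14513) = (7228/14513)
factor out 2^2: 7228 = 2^2·1807; with 14513 mod 8 = 1, (2/14513) = +1; sign now +1; continue with (1807/14513)
flip (1807/14513) -> (14513/1807): both odd, 1807 mod 4 = 3, 14513 mod 4 = 1, so the flip contributes +1; sign now +1
(14513/1807): 14513 mod 1807 = 57, so (14513/1807) = (57/1807)
flip (57/1807) -> (1807/57): both odd, 57 mod 4 = 1, 1807 mod 4 = 3, so the flip contributes +1; sign now +1
(1807/57): 1807 mod 57 = 40, so (1807/57) = (40/57)
factor out 2^3: 40 = 2^3·5; with 57 mod 8 = 1, (2/57) = +1; sign now +1; continue with (5/57)
flip (5/57) -> (57/5): both odd, 5 mod 4 = 1, 57 mod 4 = 1, so the flip contributes +1; sign now +1
(57/5): 57 mod 5 = 2, so (57/5) = (2/5)
factor out 2^1: 2 = 2^1·1; with 5 mod 8 = 5, (2/5) = -1; sign now -1; continue with (1/5)
reached (1/5) = 1, so the symbol is -1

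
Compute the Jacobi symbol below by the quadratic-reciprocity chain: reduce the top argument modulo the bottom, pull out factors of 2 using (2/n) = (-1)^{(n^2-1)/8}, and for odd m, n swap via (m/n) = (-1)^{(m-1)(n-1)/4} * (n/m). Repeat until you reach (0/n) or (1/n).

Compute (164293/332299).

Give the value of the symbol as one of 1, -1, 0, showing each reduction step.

flip (164293/332299) -> (332299/164293): both odd, 164293 mod 4 = 1, 332299 mod 4 = 3, so the flip contributes +1; sign now +1
(332299/164293): 332299 mod 164293 = 3713, so (332299/164293) = (3713/164293)
flip (3713/164293) -> (164293/3713): both odd, 3713 mod 4 = 1, 164293 mod 4 = 1, so the flip contributes +1; sign now +1
(164293/3713): 164293 mod 3713 = 921, so (164293/3713) = (921/3713)
flip (921/3713) -> (3713/921): both odd, 921 mod 4 = 1, 3713 mod 4 = 1, so the flip contributes +1; sign now +1
(3713/921): 3713 mod 921 = 29, so (3713/921) = (29/921)
flip (29/921) -> (921/29): both odd, 29 mod 4 = 1, 921 mod 4 = 1, so the flip contributes +1; sign now +1
(921/29): 921 mod 29 = 22, so (921/29) = (22/29)
factor out 2^1: 22 = 2^1·11; with 29 mod 8 = 5, (2/29) = -1; sign now -1; continue with (11/29)
flip (11/29) -> (29/11): both odd, 11 mod 4 = 3, 29 mod 4 = 1, so the flip contributes +1; sign now -1
(29/11): 29 mod 11 = 7, so (29/11) = (7/11)
flip (7/11) -> (11/7): both odd, 7 mod 4 = 3, 11 mod 4 = 3, so the flip contributes -1; sign now +1
(11/7): 11 mod 7 = 4, so (11/7) = (4/7)
factor out 2^2: 4 = 2^2·1; with 7 mod 8 = 7, (2/7) = +1; sign now +1; continue with (1/7)
reached (1/7) = 1, so the symbol is +1

1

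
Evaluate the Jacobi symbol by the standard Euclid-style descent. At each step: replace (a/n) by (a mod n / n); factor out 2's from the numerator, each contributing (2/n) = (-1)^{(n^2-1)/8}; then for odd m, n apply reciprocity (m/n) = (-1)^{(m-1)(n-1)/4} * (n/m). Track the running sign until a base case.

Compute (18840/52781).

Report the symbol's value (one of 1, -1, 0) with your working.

18840 = 2^3·2355; (2/52781) = -1 since 52781 mod 8 = 5, so (18840/52781) = (-1)^3·(2355/52781); sign now -1
reciprocity: (2355/52781) = +1·(52781/2355) since 2355 mod 4 = 3, 52781 mod 4 = 1; sign now -1
(52781/2355) = (971/2355)   [reduce mod 2355]
reciprocity: (971/2355) = -1·(2355/971) since 971 mod 4 = 3, 2355 mod 4 = 3; sign now +1
(2355/971) = (413/971)   [reduce mod 971]
reciprocity: (413/971) = +1·(971/413) since 413 mod 4 = 1, 971 mod 4 = 3; sign now +1
(971/413) = (145/413)   [reduce mod 413]
reciprocity: (145/413) = +1·(413/145) since 145 mod 4 = 1, 413 mod 4 = 1; sign now +1
(413/145) = (123/145)   [reduce mod 145]
reciprocity: (123/145) = +1·(145/123) since 123 mod 4 = 3, 145 mod 4 = 1; sign now +1
(145/123) = (22/123)   [reduce mod 123]
22 = 2^1·11; (2/123) = -1 since 123 mod 8 = 3, so (22/123) = (-1)^1·(11/123); sign now -1
reciprocity: (11/123) = -1·(123/11) since 11 mod 4 = 3, 123 mod 4 = 3; sign now +1
(123/11) = (2/11)   [reduce mod 11]
2 = 2^1·1; (2/11) = -1 since 11 mod 8 = 3, so (2/11) = (-1)^1·(1/11); sign now -1
(1/11) = 1; final value = sign = -1

-1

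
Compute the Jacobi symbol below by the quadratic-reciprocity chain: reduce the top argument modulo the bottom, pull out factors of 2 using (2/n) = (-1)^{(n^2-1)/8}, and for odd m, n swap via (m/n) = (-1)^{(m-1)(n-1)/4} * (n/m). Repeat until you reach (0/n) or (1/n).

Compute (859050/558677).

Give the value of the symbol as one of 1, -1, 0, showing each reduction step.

(859050/558677): 859050 mod 558677 = 300373, so (859050/558677) = (300373/558677)
flip (300373/558677) -> (558677/300373): both odd, 300373 mod 4 = 1, 558677 mod 4 = 1, so the flip contributes +1; sign now +1
(558677/300373): 558677 mod 300373 = 258304, so (558677/300373) = (258304/300373)
factor out 2^8: 258304 = 2^8·1009; with 300373 mod 8 = 5, (2/300373) = -1; sign now +1; continue with (1009/300373)
flip (1009/300373) -> (300373/1009): both odd, 1009 mod 4 = 1, 300373 mod 4 = 1, so the flip contributes +1; sign now +1
(300373/1009): 300373 mod 1009 = 700, so (300373/1009) = (700/1009)
factor out 2^2: 700 = 2^2·175; with 1009 mod 8 = 1, (2/1009) = +1; sign now +1; continue with (175/1009)
flip (175/1009) -> (1009/175): both odd, 175 mod 4 = 3, 1009 mod 4 = 1, so the flip contributes +1; sign now +1
(1009/175): 1009 mod 175 = 134, so (1009/175) = (134/175)
factor out 2^1: 134 = 2^1·67; with 175 mod 8 = 7, (2/175) = +1; sign now +1; continue with (67/175)
flip (67/175) -> (175/67): both odd, 67 mod 4 = 3, 175 mod 4 = 3, so the flip contributes -1; sign now -1
(175/67): 175 mod 67 = 41, so (175/67) = (41/67)
flip (41/67) -> (67/41): both odd, 41 mod 4 = 1, 67 mod 4 = 3, so the flip contributes +1; sign now -1
(67/41): 67 mod 41 = 26, so (67/41) = (26/41)
factor out 2^1: 26 = 2^1·13; with 41 mod 8 = 1, (2/41) = +1; sign now -1; continue with (13/41)
flip (13/41) -> (41/13): both odd, 13 mod 4 = 1, 41 mod 4 = 1, so the flip contributes +1; sign now -1
(41/13): 41 mod 13 = 2, so (41/13) = (2/13)
factor out 2^1: 2 = 2^1·1; with 13 mod 8 = 5, (2/13) = -1; sign now +1; continue with (1/13)
reached (1/13) = 1, so the symbol is +1

1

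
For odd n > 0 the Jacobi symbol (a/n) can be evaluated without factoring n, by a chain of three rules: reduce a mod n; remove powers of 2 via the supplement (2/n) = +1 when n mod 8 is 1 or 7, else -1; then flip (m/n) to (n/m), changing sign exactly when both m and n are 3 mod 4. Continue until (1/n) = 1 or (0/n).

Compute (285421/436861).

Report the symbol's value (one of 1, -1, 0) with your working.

1

reciprocity: (285421/436861) = +1·(436861/285421) since 285421 mod 4 = 1, 436861 mod 4 = 1; sign now +1
(436861/285421) = (151440/285421)   [reduce mod 285421]
151440 = 2^4·9465; (2/285421) = -1 since 285421 mod 8 = 5, so (151440/285421) = (-1)^4·(9465/285421); sign now +1
reciprocity: (9465/285421) = +1·(285421/9465) since 9465 mod 4 = 1, 285421 mod 4 = 1; sign now +1
(285421/9465) = (1471/9465)   [reduce mod 9465]
reciprocity: (1471/9465) = +1·(9465/1471) since 1471 mod 4 = 3, 9465 mod 4 = 1; sign now +1
(9465/1471) = (639/1471)   [reduce mod 1471]
reciprocity: (639/1471) = -1·(1471/639) since 639 mod 4 = 3, 1471 mod 4 = 3; sign now -1
(1471/639) = (193/639)   [reduce mod 639]
reciprocity: (193/639) = +1·(639/193) since 193 mod 4 = 1, 639 mod 4 = 3; sign now -1
(639/193) = (60/193)   [reduce mod 193]
60 = 2^2·15; (2/193) = +1 since 193 mod 8 = 1, so (60/193) = (+1)^2·(15/193); sign now -1
reciprocity: (15/193) = +1·(193/15) since 15 mod 4 = 3, 193 mod 4 = 1; sign now -1
(193/15) = (13/15)   [reduce mod 15]
reciprocity: (13/15) = +1·(15/13) since 13 mod 4 = 1, 15 mod 4 = 3; sign now -1
(15/13) = (2/13)   [reduce mod 13]
2 = 2^1·1; (2/13) = -1 since 13 mod 8 = 5, so (2/13) = (-1)^1·(1/13); sign now +1
(1/13) = 1; final value = sign = +1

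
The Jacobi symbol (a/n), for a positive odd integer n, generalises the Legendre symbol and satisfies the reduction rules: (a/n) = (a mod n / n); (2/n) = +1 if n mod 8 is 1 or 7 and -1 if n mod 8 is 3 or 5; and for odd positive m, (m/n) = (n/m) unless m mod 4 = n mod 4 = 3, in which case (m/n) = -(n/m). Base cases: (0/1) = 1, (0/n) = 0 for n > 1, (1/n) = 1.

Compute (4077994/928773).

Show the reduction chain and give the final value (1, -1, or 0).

-1

(4077994/928773) = (362902/928773)   [reduce mod 928773]
362902 = 2^1·181451; (2/928773) = -1 since 928773 mod 8 = 5, so (362902/928773) = (-1)^1·(181451/928773); sign now -1
reciprocity: (181451/928773) = +1·(928773/181451) since 181451 mod 4 = 3, 928773 mod 4 = 1; sign now -1
(928773/181451) = (21518/181451)   [reduce mod 181451]
21518 = 2^1·10759; (2/181451) = -1 since 181451 mod 8 = 3, so (21518/181451) = (-1)^1·(10759/181451); sign now +1
reciprocity: (10759/181451) = -1·(181451/10759) since 10759 mod 4 = 3, 181451 mod 4 = 3; sign now -1
(181451/10759) = (9307/10759)   [reduce mod 10759]
reciprocity: (9307/10759) = -1·(10759/9307) since 9307 mod 4 = 3, 10759 mod 4 = 3; sign now +1
(10759/9307) = (1452/9307)   [reduce mod 9307]
1452 = 2^2·363; (2/9307) = -1 since 9307 mod 8 = 3, so (1452/9307) = (-1)^2·(363/9307); sign now +1
reciprocity: (363/9307) = -1·(9307/363) since 363 mod 4 = 3, 9307 mod 4 = 3; sign now -1
(9307/363) = (232/363)   [reduce mod 363]
232 = 2^3·29; (2/363) = -1 since 363 mod 8 = 3, so (232/363) = (-1)^3·(29/363); sign now +1
reciprocity: (29/363) = +1·(363/29) since 29 mod 4 = 1, 363 mod 4 = 3; sign now +1
(363/29) = (15/29)   [reduce mod 29]
reciprocity: (15/29) = +1·(29/15) since 15 mod 4 = 3, 29 mod 4 = 1; sign now +1
(29/15) = (14/15)   [reduce mod 15]
14 = 2^1·7; (2/15) = +1 since 15 mod 8 = 7, so (14/15) = (+1)^1·(7/15); sign now +1
reciprocity: (7/15) = -1·(15/7) since 7 mod 4 = 3, 15 mod 4 = 3; sign now -1
(15/7) = (1/7)   [reduce mod 7]
(1/7) = 1; final value = sign = -1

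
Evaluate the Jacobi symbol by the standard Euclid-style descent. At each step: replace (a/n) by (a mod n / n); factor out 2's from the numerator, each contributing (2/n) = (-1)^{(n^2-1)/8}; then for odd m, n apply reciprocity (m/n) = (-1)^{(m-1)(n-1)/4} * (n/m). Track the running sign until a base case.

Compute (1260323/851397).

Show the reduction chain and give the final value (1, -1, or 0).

-1

(1260323/851397): 1260323 mod 851397 = 408926, so (1260323/851397) = (408926/851397)
factor out 2^1: 408926 = 2^1·204463; with 851397 mod 8 = 5, (2/851397) = -1; sign now -1; continue with (204463/851397)
flip (204463/851397) -> (851397/204463): both odd, 204463 mod 4 = 3, 851397 mod 4 = 1, so the flip contributes +1; sign now -1
(851397/204463): 851397 mod 204463 = 33545, so (851397/204463) = (33545/204463)
flip (33545/204463) -> (204463/33545): both odd, 33545 mod 4 = 1, 204463 mod 4 = 3, so the flip contributes +1; sign now -1
(204463/33545): 204463 mod 33545 = 3193, so (204463/33545) = (3193/33545)
flip (3193/33545) -> (33545/3193): both odd, 3193 mod 4 = 1, 33545 mod 4 = 1, so the flip contributes +1; sign now -1
(33545/3193): 33545 mod 3193 = 1615, so (33545/3193) = (1615/3193)
flip (1615/3193) -> (3193/1615): both odd, 1615 mod 4 = 3, 3193 mod 4 = 1, so the flip contributes +1; sign now -1
(3193/1615): 3193 mod 1615 = 1578, so (3193/1615) = (1578/1615)
factor out 2^1: 1578 = 2^1·789; with 1615 mod 8 = 7, (2/1615) = +1; sign now -1; continue with (789/1615)
flip (789/1615) -> (1615/789): both odd, 789 mod 4 = 1, 1615 mod 4 = 3, so the flip contributes +1; sign now -1
(1615/789): 1615 mod 789 = 37, so (1615/789) = (37/789)
flip (37/789) -> (789/37): both odd, 37 mod 4 = 1, 789 mod 4 = 1, so the flip contributes +1; sign now -1
(789/37): 789 mod 37 = 12, so (789/37) = (12/37)
factor out 2^2: 12 = 2^2·3; with 37 mod 8 = 5, (2/37) = -1; sign now -1; continue with (3/37)
flip (3/37) -> (37/3): both odd, 3 mod 4 = 3, 37 mod 4 = 1, so the flip contributes +1; sign now -1
(37/3): 37 mod 3 = 1, so (37/3) = (1/3)
reached (1/3) = 1, so the symbol is -1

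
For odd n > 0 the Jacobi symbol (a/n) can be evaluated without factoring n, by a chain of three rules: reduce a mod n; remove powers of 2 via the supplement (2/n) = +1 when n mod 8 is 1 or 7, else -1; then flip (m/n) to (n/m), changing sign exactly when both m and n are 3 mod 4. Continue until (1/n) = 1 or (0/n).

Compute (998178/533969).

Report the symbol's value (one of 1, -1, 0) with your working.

(998178/533969): 998178 mod 533969 = 464209, so (998178/533969) = (464209/533969)
flip (464209/533969) -> (533969/464209): both odd, 464209 mod 4 = 1, 533969 mod 4 = 1, so the flip contributes +1; sign now +1
(533969/464209): 533969 mod 464209 = 69760, so (533969/464209) = (69760/464209)
factor out 2^7: 69760 = 2^7·545; with 464209 mod 8 = 1, (2/464209) = +1; sign now +1; continue with (545/464209)
flip (545/464209) -> (464209/545): both odd, 545 mod 4 = 1, 464209 mod 4 = 1, so the flip contributes +1; sign now +1
(464209/545): 464209 mod 545 = 414, so (464209/545) = (414/545)
factor out 2^1: 414 = 2^1·207; with 545 mod 8 = 1, (2/545) = +1; sign now +1; continue with (207/545)
flip (207/545) -> (545/207): both odd, 207 mod 4 = 3, 545 mod 4 = 1, so the flip contributes +1; sign now +1
(545/207): 545 mod 207 = 131, so (545/207) = (131/207)
flip (131/207) -> (207/131): both odd, 131 mod 4 = 3, 207 mod 4 = 3, so the flip contributes -1; sign now -1
(207/131): 207 mod 131 = 76, so (207/131) = (76/131)
factor out 2^2: 76 = 2^2·19; with 131 mod 8 = 3, (2/131) = -1; sign now -1; continue with (19/131)
flip (19/131) -> (131/19): both odd, 19 mod 4 = 3, 131 mod 4 = 3, so the flip contributes -1; sign now +1
(131/19): 131 mod 19 = 17, so (131/19) = (17/19)
flip (17/19) -> (19/17): both odd, 17 mod 4 = 1, 19 mod 4 = 3, so the flip contributes +1; sign now +1
(19/17): 19 mod 17 = 2, so (19/17) = (2/17)
factor out 2^1: 2 = 2^1·1; with 17 mod 8 = 1, (2/17) = +1; sign now +1; continue with (1/17)
reached (1/17) = 1, so the symbol is +1

1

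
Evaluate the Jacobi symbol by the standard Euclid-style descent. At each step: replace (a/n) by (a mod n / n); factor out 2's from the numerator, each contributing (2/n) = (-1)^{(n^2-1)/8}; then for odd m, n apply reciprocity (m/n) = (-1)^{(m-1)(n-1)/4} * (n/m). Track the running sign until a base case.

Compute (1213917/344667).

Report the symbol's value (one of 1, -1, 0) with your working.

(1213917/344667) = (179916/344667)   [reduce mod 344667]
179916 = 2^2·44979; (2/344667) = -1 since 344667 mod 8 = 3, so (179916/344667) = (-1)^2·(44979/344667); sign now +1
reciprocity: (44979/344667) = -1·(344667/44979) since 44979 mod 4 = 3, 344667 mod 4 = 3; sign now -1
(344667/44979) = (29814/44979)   [reduce mod 44979]
29814 = 2^1·14907; (2/44979) = -1 since 44979 mod 8 = 3, so (29814/44979) = (-1)^1·(14907/44979); sign now +1
reciprocity: (14907/44979) = -1·(44979/14907) since 14907 mod 4 = 3, 44979 mod 4 = 3; sign now -1
(44979/14907) = (258/14907)   [reduce mod 14907]
258 = 2^1·129; (2/14907) = -1 since 14907 mod 8 = 3, so (258/14907) = (-1)^1·(129/14907); sign now +1
reciprocity: (129/14907) = +1·(14907/129) since 129 mod 4 = 1, 14907 mod 4 = 3; sign now +1
(14907/129) = (72/129)   [reduce mod 129]
72 = 2^3·9; (2/129) = +1 since 129 mod 8 = 1, so (72/129) = (+1)^3·(9/129); sign now +1
reciprocity: (9/129) = +1·(129/9) since 9 mod 4 = 1, 129 mod 4 = 1; sign now +1
(129/9) = (3/9)   [reduce mod 9]
reciprocity: (3/9) = +1·(9/3) since 3 mod 4 = 3, 9 mod 4 = 1; sign now +1
(9/3) = (0/3)   [reduce mod 3]
(0/3) = 0   [gcd(a, n) > 1]; final value = 0

0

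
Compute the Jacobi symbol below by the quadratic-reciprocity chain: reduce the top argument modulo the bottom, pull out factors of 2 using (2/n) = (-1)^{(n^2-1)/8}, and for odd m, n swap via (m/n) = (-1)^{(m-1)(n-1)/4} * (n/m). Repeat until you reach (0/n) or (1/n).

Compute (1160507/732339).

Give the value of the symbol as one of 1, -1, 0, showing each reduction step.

(1160507/732339) = (428168/732339)   [reduce mod 732339]
428168 = 2^3·53521; (2/732339) = -1 since 732339 mod 8 = 3, so (428168/732339) = (-1)^3·(53521/732339); sign now -1
reciprocity: (53521/732339) = +1·(732339/53521) since 53521 mod 4 = 1, 732339 mod 4 = 3; sign now -1
(732339/53521) = (36566/53521)   [reduce mod 53521]
36566 = 2^1·18283; (2/53521) = +1 since 53521 mod 8 = 1, so (36566/53521) = (+1)^1·(18283/53521); sign now -1
reciprocity: (18283/53521) = +1·(53521/18283) since 18283 mod 4 = 3, 53521 mod 4 = 1; sign now -1
(53521/18283) = (16955/18283)   [reduce mod 18283]
reciprocity: (16955/18283) = -1·(18283/16955) since 16955 mod 4 = 3, 18283 mod 4 = 3; sign now +1
(18283/16955) = (1328/16955)   [reduce mod 16955]
1328 = 2^4·83; (2/16955) = -1 since 16955 mod 8 = 3, so (1328/16955) = (-1)^4·(83/16955); sign now +1
reciprocity: (83/16955) = -1·(16955/83) since 83 mod 4 = 3, 16955 mod 4 = 3; sign now -1
(16955/83) = (23/83)   [reduce mod 83]
reciprocity: (23/83) = -1·(83/23) since 23 mod 4 = 3, 83 mod 4 = 3; sign now +1
(83/23) = (14/23)   [reduce mod 23]
14 = 2^1·7; (2/23) = +1 since 23 mod 8 = 7, so (14/23) = (+1)^1·(7/23); sign now +1
reciprocity: (7/23) = -1·(23/7) since 7 mod 4 = 3, 23 mod 4 = 3; sign now -1
(23/7) = (2/7)   [reduce mod 7]
2 = 2^1·1; (2/7) = +1 since 7 mod 8 = 7, so (2/7) = (+1)^1·(1/7); sign now -1
(1/7) = 1; final value = sign = -1

-1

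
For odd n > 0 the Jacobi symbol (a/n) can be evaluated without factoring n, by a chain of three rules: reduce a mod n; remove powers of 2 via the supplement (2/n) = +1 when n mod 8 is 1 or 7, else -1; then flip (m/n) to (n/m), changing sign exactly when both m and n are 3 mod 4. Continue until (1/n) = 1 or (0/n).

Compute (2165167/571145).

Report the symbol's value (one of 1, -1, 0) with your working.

(2165167/571145): 2165167 mod 571145 = 451732, so (2165167/571145) = (451732/571145)
factor out 2^2: 451732 = 2^2·112933; with 571145 mod 8 = 1, (2/571145) = +1; sign now +1; continue with (112933/571145)
flip (112933/571145) -> (571145/112933): both odd, 112933 mod 4 = 1, 571145 mod 4 = 1, so the flip contributes +1; sign now +1
(571145/112933): 571145 mod 112933 = 6480, so (571145/112933) = (6480/112933)
factor out 2^4: 6480 = 2^4·405; with 112933 mod 8 = 5, (2/112933) = -1; sign now +1; continue with (405/112933)
flip (405/112933) -> (112933/405): both odd, 405 mod 4 = 1, 112933 mod 4 = 1, so the flip contributes +1; sign now +1
(112933/405): 112933 mod 405 = 343, so (112933/405) = (343/405)
flip (343/405) -> (405/343): both odd, 343 mod 4 = 3, 405 mod 4 = 1, so the flip contributes +1; sign now +1
(405/343): 405 mod 343 = 62, so (405/343) = (62/343)
factor out 2^1: 62 = 2^1·31; with 343 mod 8 = 7, (2/343) = +1; sign now +1; continue with (31/343)
flip (31/343) -> (343/31): both odd, 31 mod 4 = 3, 343 mod 4 = 3, so the flip contributes -1; sign now -1
(343/31): 343 mod 31 = 2, so (343/31) = (2/31)
factor out 2^1: 2 = 2^1·1; with 31 mod 8 = 7, (2/31) = +1; sign now -1; continue with (1/31)
reached (1/31) = 1, so the symbol is -1

-1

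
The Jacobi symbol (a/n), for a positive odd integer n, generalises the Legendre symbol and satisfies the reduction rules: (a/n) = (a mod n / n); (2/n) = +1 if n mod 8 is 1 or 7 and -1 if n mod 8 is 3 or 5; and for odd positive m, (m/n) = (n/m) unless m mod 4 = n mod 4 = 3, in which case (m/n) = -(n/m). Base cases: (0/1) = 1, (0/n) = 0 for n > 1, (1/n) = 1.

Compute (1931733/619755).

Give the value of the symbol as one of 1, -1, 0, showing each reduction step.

0

(1931733/619755): 1931733 mod 619755 = 72468, so (1931733/619755) = (72468/619755)
factor out 2^2: 72468 = 2^2·18117; with 619755 mod 8 = 3, (2/619755) = -1; sign now +1; continue with (18117/619755)
flip (18117/619755) -> (619755/18117): both odd, 18117 mod 4 = 1, 619755 mod 4 = 3, so the flip contributes +1; sign now +1
(619755/18117): 619755 mod 18117 = 3777, so (619755/18117) = (3777/18117)
flip (3777/18117) -> (18117/3777): both odd, 3777 mod 4 = 1, 18117 mod 4 = 1, so the flip contributes +1; sign now +1
(18117/3777): 18117 mod 3777 = 3009, so (18117/3777) = (3009/3777)
flip (3009/3777) -> (3777/3009): both odd, 3009 mod 4 = 1, 3777 mod 4 = 1, so the flip contributes +1; sign now +1
(3777/3009): 3777 mod 3009 = 768, so (3777/3009) = (768/3009)
factor out 2^8: 768 = 2^8·3; with 3009 mod 8 = 1, (2/3009) = +1; sign now +1; continue with (3/3009)
flip (3/3009) -> (3009/3): both odd, 3 mod 4 = 3, 3009 mod 4 = 1, so the flip contributes +1; sign now +1
(3009/3): 3009 mod 3 = 0, so (3009/3) = (0/3)
reached (0/3); gcd(a, n) > 1, so (0/3) = 0 and the symbol is 0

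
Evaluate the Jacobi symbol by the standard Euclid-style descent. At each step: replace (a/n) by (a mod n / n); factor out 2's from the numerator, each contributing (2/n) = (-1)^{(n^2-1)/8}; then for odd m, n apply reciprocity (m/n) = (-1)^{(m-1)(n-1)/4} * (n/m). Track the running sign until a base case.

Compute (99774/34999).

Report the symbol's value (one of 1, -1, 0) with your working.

(99774/34999) = (29776/34999)   [reduce mod 34999]
29776 = 2^4·1861; (2/34999) = +1 since 34999 mod 8 = 7, so (29776/34999) = (+1)^4·(1861/34999); sign now +1
reciprocity: (1861/34999) = +1·(34999/1861) since 1861 mod 4 = 1, 34999 mod 4 = 3; sign now +1
(34999/1861) = (1501/1861)   [reduce mod 1861]
reciprocity: (1501/1861) = +1·(1861/1501) since 1501 mod 4 = 1, 1861 mod 4 = 1; sign now +1
(1861/1501) = (360/1501)   [reduce mod 1501]
360 = 2^3·45; (2/1501) = -1 since 1501 mod 8 = 5, so (360/1501) = (-1)^3·(45/1501); sign now -1
reciprocity: (45/1501) = +1·(1501/45) since 45 mod 4 = 1, 1501 mod 4 = 1; sign now -1
(1501/45) = (16/45)   [reduce mod 45]
16 = 2^4·1; (2/45) = -1 since 45 mod 8 = 5, so (16/45) = (-1)^4·(1/45); sign now -1
(1/45) = 1; final value = sign = -1

-1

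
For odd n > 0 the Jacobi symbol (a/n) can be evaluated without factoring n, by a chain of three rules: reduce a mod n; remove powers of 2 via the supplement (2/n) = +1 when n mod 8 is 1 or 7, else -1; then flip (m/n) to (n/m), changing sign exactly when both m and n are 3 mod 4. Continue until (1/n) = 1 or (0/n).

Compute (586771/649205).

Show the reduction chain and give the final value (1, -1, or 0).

1

reciprocity: (586771/649205) = +1·(649205/586771) since 586771 mod 4 = 3, 649205 mod 4 = 1; sign now +1
(649205/586771) = (62434/586771)   [reduce mod 586771]
62434 = 2^1·31217; (2/586771) = -1 since 586771 mod 8 = 3, so (62434/586771) = (-1)^1·(31217/586771); sign now -1
reciprocity: (31217/586771) = +1·(586771/31217) since 31217 mod 4 = 1, 586771 mod 4 = 3; sign now -1
(586771/31217) = (24865/31217)   [reduce mod 31217]
reciprocity: (24865/31217) = +1·(31217/24865) since 24865 mod 4 = 1, 31217 mod 4 = 1; sign now -1
(31217/24865) = (6352/24865)   [reduce mod 24865]
6352 = 2^4·397; (2/24865) = +1 since 24865 mod 8 = 1, so (6352/24865) = (+1)^4·(397/24865); sign now -1
reciprocity: (397/24865) = +1·(24865/397) since 397 mod 4 = 1, 24865 mod 4 = 1; sign now -1
(24865/397) = (251/397)   [reduce mod 397]
reciprocity: (251/397) = +1·(397/251) since 251 mod 4 = 3, 397 mod 4 = 1; sign now -1
(397/251) = (146/251)   [reduce mod 251]
146 = 2^1·73; (2/251) = -1 since 251 mod 8 = 3, so (146/251) = (-1)^1·(73/251); sign now +1
reciprocity: (73/251) = +1·(251/73) since 73 mod 4 = 1, 251 mod 4 = 3; sign now +1
(251/73) = (32/73)   [reduce mod 73]
32 = 2^5·1; (2/73) = +1 since 73 mod 8 = 1, so (32/73) = (+1)^5·(1/73); sign now +1
(1/73) = 1; final value = sign = +1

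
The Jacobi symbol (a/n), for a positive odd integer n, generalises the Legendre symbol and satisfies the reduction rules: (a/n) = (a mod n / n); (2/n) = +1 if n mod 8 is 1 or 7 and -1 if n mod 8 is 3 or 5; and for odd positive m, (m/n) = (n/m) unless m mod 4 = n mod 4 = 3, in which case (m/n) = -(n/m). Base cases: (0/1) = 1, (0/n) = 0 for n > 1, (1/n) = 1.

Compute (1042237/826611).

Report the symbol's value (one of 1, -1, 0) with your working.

-1

(1042237/826611): 1042237 mod 826611 = 215626, so (1042237/826611) = (215626/826611)
factor out 2^1: 215626 = 2^1·107813; with 826611 mod 8 = 3, (2/826611) = -1; sign now -1; continue with (107813/826611)
flip (107813/826611) -> (826611/107813): both odd, 107813 mod 4 = 1, 826611 mod 4 = 3, so the flip contributes +1; sign now -1
(826611/107813): 826611 mod 107813 = 71920, so (826611/107813) = (71920/107813)
factor out 2^4: 71920 = 2^4·4495; with 107813 mod 8 = 5, (2/107813) = -1; sign now -1; continue with (4495/107813)
flip (4495/107813) -> (107813/4495): both odd, 4495 mod 4 = 3, 107813 mod 4 = 1, so the flip contributes +1; sign now -1
(107813/4495): 107813 mod 4495 = 4428, so (107813/4495) = (4428/4495)
factor out 2^2: 4428 = 2^2·1107; with 4495 mod 8 = 7, (2/4495) = +1; sign now -1; continue with (1107/4495)
flip (1107/4495) -> (4495/1107): both odd, 1107 mod 4 = 3, 4495 mod 4 = 3, so the flip contributes -1; sign now +1
(4495/1107): 4495 mod 1107 = 67, so (4495/1107) = (67/1107)
flip (67/1107) -> (1107/67): both odd, 67 mod 4 = 3, 1107 mod 4 = 3, so the flip contributes -1; sign now -1
(1107/67): 1107 mod 67 = 35, so (1107/67) = (35/67)
flip (35/67) -> (67/35): both odd, 35 mod 4 = 3, 67 mod 4 = 3, so the flip contributes -1; sign now +1
(67/35): 67 mod 35 = 32, so (67/35) = (32/35)
factor out 2^5: 32 = 2^5·1; with 35 mod 8 = 3, (2/35) = -1; sign now -1; continue with (1/35)
reached (1/35) = 1, so the symbol is -1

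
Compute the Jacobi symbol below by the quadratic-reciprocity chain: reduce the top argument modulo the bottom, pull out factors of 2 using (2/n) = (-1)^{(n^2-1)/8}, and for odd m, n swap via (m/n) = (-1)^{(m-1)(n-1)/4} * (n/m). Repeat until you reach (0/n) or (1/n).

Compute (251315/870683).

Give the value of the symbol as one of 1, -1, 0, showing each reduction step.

reciprocity: (251315/870683) = -1·(870683/251315) since 251315 mod 4 = 3, 870683 mod 4 = 3; sign now -1
(870683/251315) = (116738/251315)   [reduce mod 251315]
116738 = 2^1·58369; (2/251315) = -1 since 251315 mod 8 = 3, so (116738/251315) = (-1)^1·(58369/251315); sign now +1
reciprocity: (58369/251315) = +1·(251315/58369) since 58369 mod 4 = 1, 251315 mod 4 = 3; sign now +1
(251315/58369) = (17839/58369)   [reduce mod 58369]
reciprocity: (17839/58369) = +1·(58369/17839) since 17839 mod 4 = 3, 58369 mod 4 = 1; sign now +1
(58369/17839) = (4852/17839)   [reduce mod 17839]
4852 = 2^2·1213; (2/17839) = +1 since 17839 mod 8 = 7, so (4852/17839) = (+1)^2·(1213/17839); sign now +1
reciprocity: (1213/17839) = +1·(17839/1213) since 1213 mod 4 = 1, 17839 mod 4 = 3; sign now +1
(17839/1213) = (857/1213)   [reduce mod 1213]
reciprocity: (857/1213) = +1·(1213/857) since 857 mod 4 = 1, 1213 mod 4 = 1; sign now +1
(1213/857) = (356/857)   [reduce mod 857]
356 = 2^2·89; (2/857) = +1 since 857 mod 8 = 1, so (356/857) = (+1)^2·(89/857); sign now +1
reciprocity: (89/857) = +1·(857/89) since 89 mod 4 = 1, 857 mod 4 = 1; sign now +1
(857/89) = (56/89)   [reduce mod 89]
56 = 2^3·7; (2/89) = +1 since 89 mod 8 = 1, so (56/89) = (+1)^3·(7/89); sign now +1
reciprocity: (7/89) = +1·(89/7) since 7 mod 4 = 3, 89 mod 4 = 1; sign now +1
(89/7) = (5/7)   [reduce mod 7]
reciprocity: (5/7) = +1·(7/5) since 5 mod 4 = 1, 7 mod 4 = 3; sign now +1
(7/5) = (2/5)   [reduce mod 5]
2 = 2^1·1; (2/5) = -1 since 5 mod 8 = 5, so (2/5) = (-1)^1·(1/5); sign now -1
(1/5) = 1; final value = sign = -1

-1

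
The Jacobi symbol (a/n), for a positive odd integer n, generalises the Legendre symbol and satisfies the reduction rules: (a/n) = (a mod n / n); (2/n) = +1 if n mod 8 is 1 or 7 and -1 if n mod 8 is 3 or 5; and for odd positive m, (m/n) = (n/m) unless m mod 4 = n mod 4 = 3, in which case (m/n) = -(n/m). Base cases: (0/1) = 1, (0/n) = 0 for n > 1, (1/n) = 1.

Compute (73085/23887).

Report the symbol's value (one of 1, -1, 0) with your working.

(73085/23887): 73085 mod 23887 = 1424, so (73085/23887) = (1424/23887)
factor out 2^4: 1424 = 2^4·89; with 23887 mod 8 = 7, (2/23887) = +1; sign now +1; continue with (89/23887)
flip (89/23887) -> (23887/89): both odd, 89 mod 4 = 1, 23887 mod 4 = 3, so the flip contributes +1; sign now +1
(23887/89): 23887 mod 89 = 35, so (23887/89) = (35/89)
flip (35/89) -> (89/35): both odd, 35 mod 4 = 3, 89 mod 4 = 1, so the flip contributes +1; sign now +1
(89/35): 89 mod 35 = 19, so (89/35) = (19/35)
flip (19/35) -> (35/19): both odd, 19 mod 4 = 3, 35 mod 4 = 3, so the flip contributes -1; sign now -1
(35/19): 35 mod 19 = 16, so (35/19) = (16/19)
factor out 2^4: 16 = 2^4·1; with 19 mod 8 = 3, (2/19) = -1; sign now -1; continue with (1/19)
reached (1/19) = 1, so the symbol is -1

-1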